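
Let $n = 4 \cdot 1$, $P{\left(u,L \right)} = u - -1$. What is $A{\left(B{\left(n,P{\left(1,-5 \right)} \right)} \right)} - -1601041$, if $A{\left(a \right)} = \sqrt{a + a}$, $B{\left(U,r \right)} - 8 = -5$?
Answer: $1601041 + \sqrt{6} \approx 1.601 \cdot 10^{6}$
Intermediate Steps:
$P{\left(u,L \right)} = 1 + u$ ($P{\left(u,L \right)} = u + 1 = 1 + u$)
$n = 4$
$B{\left(U,r \right)} = 3$ ($B{\left(U,r \right)} = 8 - 5 = 3$)
$A{\left(a \right)} = \sqrt{2} \sqrt{a}$ ($A{\left(a \right)} = \sqrt{2 a} = \sqrt{2} \sqrt{a}$)
$A{\left(B{\left(n,P{\left(1,-5 \right)} \right)} \right)} - -1601041 = \sqrt{2} \sqrt{3} - -1601041 = \sqrt{6} + 1601041 = 1601041 + \sqrt{6}$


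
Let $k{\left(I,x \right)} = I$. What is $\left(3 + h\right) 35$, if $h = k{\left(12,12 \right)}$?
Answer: $525$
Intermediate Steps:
$h = 12$
$\left(3 + h\right) 35 = \left(3 + 12\right) 35 = 15 \cdot 35 = 525$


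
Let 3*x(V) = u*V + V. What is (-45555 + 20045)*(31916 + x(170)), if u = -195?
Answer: -1601211680/3 ≈ -5.3374e+8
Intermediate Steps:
x(V) = -194*V/3 (x(V) = (-195*V + V)/3 = (-194*V)/3 = -194*V/3)
(-45555 + 20045)*(31916 + x(170)) = (-45555 + 20045)*(31916 - 194/3*170) = -25510*(31916 - 32980/3) = -25510*62768/3 = -1601211680/3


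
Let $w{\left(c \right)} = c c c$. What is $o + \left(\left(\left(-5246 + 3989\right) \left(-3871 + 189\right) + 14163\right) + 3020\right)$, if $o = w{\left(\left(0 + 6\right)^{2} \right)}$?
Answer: $4692113$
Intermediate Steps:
$w{\left(c \right)} = c^{3}$ ($w{\left(c \right)} = c^{2} c = c^{3}$)
$o = 46656$ ($o = \left(\left(0 + 6\right)^{2}\right)^{3} = \left(6^{2}\right)^{3} = 36^{3} = 46656$)
$o + \left(\left(\left(-5246 + 3989\right) \left(-3871 + 189\right) + 14163\right) + 3020\right) = 46656 + \left(\left(\left(-5246 + 3989\right) \left(-3871 + 189\right) + 14163\right) + 3020\right) = 46656 + \left(\left(\left(-1257\right) \left(-3682\right) + 14163\right) + 3020\right) = 46656 + \left(\left(4628274 + 14163\right) + 3020\right) = 46656 + \left(4642437 + 3020\right) = 46656 + 4645457 = 4692113$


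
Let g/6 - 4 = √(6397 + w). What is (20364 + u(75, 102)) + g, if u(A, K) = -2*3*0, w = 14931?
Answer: 20388 + 24*√1333 ≈ 21264.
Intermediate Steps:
u(A, K) = 0 (u(A, K) = -6*0 = 0)
g = 24 + 24*√1333 (g = 24 + 6*√(6397 + 14931) = 24 + 6*√21328 = 24 + 6*(4*√1333) = 24 + 24*√1333 ≈ 900.25)
(20364 + u(75, 102)) + g = (20364 + 0) + (24 + 24*√1333) = 20364 + (24 + 24*√1333) = 20388 + 24*√1333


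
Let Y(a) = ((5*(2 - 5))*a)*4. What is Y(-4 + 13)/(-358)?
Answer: 270/179 ≈ 1.5084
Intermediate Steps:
Y(a) = -60*a (Y(a) = ((5*(-3))*a)*4 = -15*a*4 = -60*a)
Y(-4 + 13)/(-358) = -60*(-4 + 13)/(-358) = -60*9*(-1/358) = -540*(-1/358) = 270/179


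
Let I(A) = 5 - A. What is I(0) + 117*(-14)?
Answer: -1633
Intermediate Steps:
I(0) + 117*(-14) = (5 - 1*0) + 117*(-14) = (5 + 0) - 1638 = 5 - 1638 = -1633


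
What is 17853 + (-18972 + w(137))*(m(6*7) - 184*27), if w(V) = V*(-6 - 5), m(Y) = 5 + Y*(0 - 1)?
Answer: 102515248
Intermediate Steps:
m(Y) = 5 - Y (m(Y) = 5 + Y*(-1) = 5 - Y)
w(V) = -11*V (w(V) = V*(-11) = -11*V)
17853 + (-18972 + w(137))*(m(6*7) - 184*27) = 17853 + (-18972 - 11*137)*((5 - 6*7) - 184*27) = 17853 + (-18972 - 1507)*((5 - 1*42) - 4968) = 17853 - 20479*((5 - 42) - 4968) = 17853 - 20479*(-37 - 4968) = 17853 - 20479*(-5005) = 17853 + 102497395 = 102515248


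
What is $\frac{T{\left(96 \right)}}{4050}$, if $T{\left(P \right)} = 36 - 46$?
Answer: $- \frac{1}{405} \approx -0.0024691$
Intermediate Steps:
$T{\left(P \right)} = -10$ ($T{\left(P \right)} = 36 - 46 = -10$)
$\frac{T{\left(96 \right)}}{4050} = - \frac{10}{4050} = \left(-10\right) \frac{1}{4050} = - \frac{1}{405}$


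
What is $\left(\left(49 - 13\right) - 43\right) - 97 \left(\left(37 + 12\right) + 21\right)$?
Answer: $-6797$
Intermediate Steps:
$\left(\left(49 - 13\right) - 43\right) - 97 \left(\left(37 + 12\right) + 21\right) = \left(36 - 43\right) - 97 \left(49 + 21\right) = -7 - 6790 = -6797$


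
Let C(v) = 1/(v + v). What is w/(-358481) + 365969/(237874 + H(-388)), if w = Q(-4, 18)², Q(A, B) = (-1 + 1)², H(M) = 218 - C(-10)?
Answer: 7319380/4761841 ≈ 1.5371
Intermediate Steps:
C(v) = 1/(2*v)
H(M) = 4361/20 (H(M) = 218 - 1/(2*(-10)) = 218 - (-1)/(2*10) = 218 - 1*(-1/20) = 218 + 1/20 = 4361/20)
Q(A, B) = 0 (Q(A, B) = 0² = 0)
w = 0 (w = 0² = 0)
w/(-358481) + 365969/(237874 + H(-388)) = 0/(-358481) + 365969/(237874 + 4361/20) = 0*(-1/358481) + 365969/(4761841/20) = 0 + 365969*(20/4761841) = 0 + 7319380/4761841 = 7319380/4761841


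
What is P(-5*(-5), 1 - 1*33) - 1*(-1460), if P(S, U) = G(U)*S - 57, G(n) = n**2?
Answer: 27003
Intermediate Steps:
P(S, U) = -57 + S*U**2 (P(S, U) = U**2*S - 57 = S*U**2 - 57 = -57 + S*U**2)
P(-5*(-5), 1 - 1*33) - 1*(-1460) = (-57 + (-5*(-5))*(1 - 1*33)**2) - 1*(-1460) = (-57 + 25*(1 - 33)**2) + 1460 = (-57 + 25*(-32)**2) + 1460 = (-57 + 25*1024) + 1460 = (-57 + 25600) + 1460 = 25543 + 1460 = 27003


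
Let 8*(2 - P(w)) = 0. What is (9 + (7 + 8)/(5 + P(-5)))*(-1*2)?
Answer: -156/7 ≈ -22.286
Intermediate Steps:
P(w) = 2 (P(w) = 2 - ⅛*0 = 2 + 0 = 2)
(9 + (7 + 8)/(5 + P(-5)))*(-1*2) = (9 + (7 + 8)/(5 + 2))*(-1*2) = (9 + 15/7)*(-2) = (78/7)*(-2) = -156/7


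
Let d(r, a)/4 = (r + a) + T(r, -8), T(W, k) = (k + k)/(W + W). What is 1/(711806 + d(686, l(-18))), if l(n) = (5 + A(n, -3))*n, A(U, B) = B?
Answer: 343/245041242 ≈ 1.3998e-6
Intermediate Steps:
l(n) = 2*n (l(n) = (5 - 3)*n = 2*n)
T(W, k) = k/W (T(W, k) = (2*k)/((2*W)) = (2*k)*(1/(2*W)) = k/W)
d(r, a) = -32/r + 4*a + 4*r (d(r, a) = 4*((r + a) - 8/r) = 4*((a + r) - 8/r) = 4*(a + r - 8/r) = -32/r + 4*a + 4*r)
1/(711806 + d(686, l(-18))) = 1/(711806 + 4*(-8 + 686*(2*(-18) + 686))/686) = 1/(711806 + 4*(1/686)*(-8 + 686*(-36 + 686))) = 1/(711806 + 4*(1/686)*(-8 + 686*650)) = 1/(711806 + 4*(1/686)*(-8 + 445900)) = 1/(711806 + 4*(1/686)*445892) = 1/(711806 + 891784/343) = 1/(245041242/343) = 343/245041242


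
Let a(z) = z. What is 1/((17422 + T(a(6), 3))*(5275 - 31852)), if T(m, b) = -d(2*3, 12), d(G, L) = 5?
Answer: -1/462891609 ≈ -2.1603e-9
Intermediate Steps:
T(m, b) = -5 (T(m, b) = -1*5 = -5)
1/((17422 + T(a(6), 3))*(5275 - 31852)) = 1/((17422 - 5)*(5275 - 31852)) = 1/(17417*(-26577)) = 1/(-462891609) = -1/462891609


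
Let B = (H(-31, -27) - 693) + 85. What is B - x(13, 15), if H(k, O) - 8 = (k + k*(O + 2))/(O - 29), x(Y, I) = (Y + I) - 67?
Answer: -4020/7 ≈ -574.29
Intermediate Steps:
x(Y, I) = -67 + I + Y (x(Y, I) = (I + Y) - 67 = -67 + I + Y)
H(k, O) = 8 + (k + k*(2 + O))/(-29 + O) (H(k, O) = 8 + (k + k*(O + 2))/(O - 29) = 8 + (k + k*(2 + O))/(-29 + O))
B = -4293/7 (B = ((-232 + 3*(-31) + 8*(-27) - 27*(-31))/(-29 - 27) - 693) + 85 = ((-232 - 93 - 216 + 837)/(-56) - 693) + 85 = (-1/56*296 - 693) + 85 = (-37/7 - 693) + 85 = -4888/7 + 85 = -4293/7 ≈ -613.29)
B - x(13, 15) = -4293/7 - (-67 + 15 + 13) = -4293/7 - 1*(-39) = -4293/7 + 39 = -4020/7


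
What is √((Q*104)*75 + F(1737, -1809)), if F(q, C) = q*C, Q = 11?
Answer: I*√3056433 ≈ 1748.3*I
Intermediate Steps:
F(q, C) = C*q
√((Q*104)*75 + F(1737, -1809)) = √((11*104)*75 - 1809*1737) = √(1144*75 - 3142233) = √(85800 - 3142233) = √(-3056433) = I*√3056433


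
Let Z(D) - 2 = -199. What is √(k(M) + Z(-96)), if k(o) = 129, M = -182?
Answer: 2*I*√17 ≈ 8.2462*I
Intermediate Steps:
Z(D) = -197 (Z(D) = 2 - 199 = -197)
√(k(M) + Z(-96)) = √(129 - 197) = √(-68) = 2*I*√17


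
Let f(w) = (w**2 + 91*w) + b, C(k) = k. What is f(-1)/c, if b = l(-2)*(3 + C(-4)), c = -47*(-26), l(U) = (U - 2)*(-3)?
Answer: -51/611 ≈ -0.083470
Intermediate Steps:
l(U) = 6 - 3*U (l(U) = (-2 + U)*(-3) = 6 - 3*U)
c = 1222
b = -12 (b = (6 - 3*(-2))*(3 - 4) = (6 + 6)*(-1) = 12*(-1) = -12)
f(w) = -12 + w**2 + 91*w (f(w) = (w**2 + 91*w) - 12 = -12 + w**2 + 91*w)
f(-1)/c = (-12 + (-1)**2 + 91*(-1))/1222 = (-12 + 1 - 91)*(1/1222) = -102*1/1222 = -51/611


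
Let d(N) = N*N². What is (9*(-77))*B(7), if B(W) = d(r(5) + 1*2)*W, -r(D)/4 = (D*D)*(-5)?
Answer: -613680644808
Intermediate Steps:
r(D) = 20*D² (r(D) = -4*D*D*(-5) = -4*D²*(-5) = -(-20)*D² = 20*D²)
d(N) = N³
B(W) = 126506008*W (B(W) = (20*5² + 1*2)³*W = (20*25 + 2)³*W = (500 + 2)³*W = 502³*W = 126506008*W)
(9*(-77))*B(7) = (9*(-77))*(126506008*7) = -693*885542056 = -613680644808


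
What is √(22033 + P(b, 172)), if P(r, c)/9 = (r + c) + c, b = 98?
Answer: 37*√19 ≈ 161.28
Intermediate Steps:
P(r, c) = 9*r + 18*c (P(r, c) = 9*((r + c) + c) = 9*((c + r) + c) = 9*(r + 2*c) = 9*r + 18*c)
√(22033 + P(b, 172)) = √(22033 + (9*98 + 18*172)) = √(22033 + (882 + 3096)) = √(22033 + 3978) = √26011 = 37*√19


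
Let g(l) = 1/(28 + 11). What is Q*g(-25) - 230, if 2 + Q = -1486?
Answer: -3486/13 ≈ -268.15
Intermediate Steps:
Q = -1488 (Q = -2 - 1486 = -1488)
g(l) = 1/39
Q*g(-25) - 230 = -1488*1/39 - 230 = -496/13 - 230 = -3486/13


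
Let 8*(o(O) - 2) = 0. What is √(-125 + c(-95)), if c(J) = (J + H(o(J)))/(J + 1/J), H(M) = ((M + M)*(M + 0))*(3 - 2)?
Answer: I*√10108984610/9026 ≈ 11.139*I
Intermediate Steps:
o(O) = 2 (o(O) = 2 + (⅛)*0 = 2 + 0 = 2)
H(M) = 2*M² (H(M) = ((2*M)*M)*1 = (2*M²)*1 = 2*M²)
c(J) = (8 + J)/(J + 1/J) (c(J) = (J + 2*2²)/(J + 1/J) = (J + 2*4)/(J + 1/J) = (J + 8)/(J + 1/J) = (8 + J)/(J + 1/J))
√(-125 + c(-95)) = √(-125 - 95*(8 - 95)/(1 + (-95)²)) = √(-125 - 95*(-87)/(1 + 9025)) = √(-125 - 95*(-87)/9026) = √(-125 - 95*1/9026*(-87)) = √(-125 + 8265/9026) = √(-1119985/9026) = I*√10108984610/9026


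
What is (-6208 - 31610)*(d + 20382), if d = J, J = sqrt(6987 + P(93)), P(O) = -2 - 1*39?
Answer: -770806476 - 37818*sqrt(6946) ≈ -7.7396e+8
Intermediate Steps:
P(O) = -41 (P(O) = -2 - 39 = -41)
J = sqrt(6946) (J = sqrt(6987 - 41) = sqrt(6946) ≈ 83.343)
d = sqrt(6946) ≈ 83.343
(-6208 - 31610)*(d + 20382) = (-6208 - 31610)*(sqrt(6946) + 20382) = -37818*(20382 + sqrt(6946)) = -770806476 - 37818*sqrt(6946)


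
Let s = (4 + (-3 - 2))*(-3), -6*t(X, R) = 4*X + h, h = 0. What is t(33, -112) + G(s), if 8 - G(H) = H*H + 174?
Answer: -197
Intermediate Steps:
t(X, R) = -2*X/3 (t(X, R) = -(4*X + 0)/6 = -2*X/3)
s = 3 (s = (4 - 5)*(-3) = -1*(-3) = 3)
G(H) = -166 - H**2 (G(H) = 8 - (H*H + 174) = 8 - (H**2 + 174) = 8 - (174 + H**2) = 8 + (-174 - H**2) = -166 - H**2)
t(33, -112) + G(s) = -2/3*33 + (-166 - 1*3**2) = -22 + (-166 - 1*9) = -22 + (-166 - 9) = -22 - 175 = -197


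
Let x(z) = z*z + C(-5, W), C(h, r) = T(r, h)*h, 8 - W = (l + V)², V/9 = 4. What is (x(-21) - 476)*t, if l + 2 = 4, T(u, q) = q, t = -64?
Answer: 640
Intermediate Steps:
l = 2 (l = -2 + 4 = 2)
V = 36 (V = 9*4 = 36)
W = -1436 (W = 8 - (2 + 36)² = 8 - 1*38² = 8 - 1*1444 = 8 - 1444 = -1436)
C(h, r) = h² (C(h, r) = h*h = h²)
x(z) = 25 + z² (x(z) = z*z + (-5)² = z² + 25 = 25 + z²)
(x(-21) - 476)*t = ((25 + (-21)²) - 476)*(-64) = ((25 + 441) - 476)*(-64) = (466 - 476)*(-64) = -10*(-64) = 640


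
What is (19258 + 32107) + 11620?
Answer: 62985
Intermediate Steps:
(19258 + 32107) + 11620 = 51365 + 11620 = 62985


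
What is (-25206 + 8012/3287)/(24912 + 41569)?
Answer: -82844110/218523047 ≈ -0.37911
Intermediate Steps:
(-25206 + 8012/3287)/(24912 + 41569) = (-25206 + 8012*(1/3287))/66481 = (-25206 + 8012/3287)*(1/66481) = -82844110/3287*1/66481 = -82844110/218523047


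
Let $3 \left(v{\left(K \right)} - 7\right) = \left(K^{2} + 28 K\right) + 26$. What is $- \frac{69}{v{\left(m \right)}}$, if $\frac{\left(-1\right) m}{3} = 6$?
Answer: $\frac{207}{133} \approx 1.5564$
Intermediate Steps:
$m = -18$ ($m = \left(-3\right) 6 = -18$)
$v{\left(K \right)} = \frac{47}{3} + \frac{K^{2}}{3} + \frac{28 K}{3}$ ($v{\left(K \right)} = 7 + \frac{\left(K^{2} + 28 K\right) + 26}{3} = 7 + \frac{26 + K^{2} + 28 K}{3} = 7 + \left(\frac{26}{3} + \frac{K^{2}}{3} + \frac{28 K}{3}\right) = \frac{47}{3} + \frac{K^{2}}{3} + \frac{28 K}{3}$)
$- \frac{69}{v{\left(m \right)}} = - \frac{69}{\frac{47}{3} + \frac{\left(-18\right)^{2}}{3} + \frac{28}{3} \left(-18\right)} = - \frac{69}{\frac{47}{3} + \frac{1}{3} \cdot 324 - 168} = - \frac{69}{\frac{47}{3} + 108 - 168} = - \frac{69}{- \frac{133}{3}} = \left(-69\right) \left(- \frac{3}{133}\right) = \frac{207}{133}$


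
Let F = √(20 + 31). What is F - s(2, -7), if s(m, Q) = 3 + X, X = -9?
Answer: 6 + √51 ≈ 13.141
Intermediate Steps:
s(m, Q) = -6 (s(m, Q) = 3 - 9 = -6)
F = √51 ≈ 7.1414
F - s(2, -7) = √51 - 1*(-6) = √51 + 6 = 6 + √51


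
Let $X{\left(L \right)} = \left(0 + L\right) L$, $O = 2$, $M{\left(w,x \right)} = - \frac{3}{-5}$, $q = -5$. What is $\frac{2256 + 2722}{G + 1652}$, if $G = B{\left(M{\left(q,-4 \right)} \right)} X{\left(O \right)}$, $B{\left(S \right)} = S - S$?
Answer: $\frac{2489}{826} \approx 3.0133$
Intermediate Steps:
$M{\left(w,x \right)} = \frac{3}{5}$ ($M{\left(w,x \right)} = \left(-3\right) \left(- \frac{1}{5}\right) = \frac{3}{5}$)
$B{\left(S \right)} = 0$
$X{\left(L \right)} = L^{2}$ ($X{\left(L \right)} = L L = L^{2}$)
$G = 0$ ($G = 0 \cdot 2^{2} = 0 \cdot 4 = 0$)
$\frac{2256 + 2722}{G + 1652} = \frac{2256 + 2722}{0 + 1652} = \frac{4978}{1652} = 4978 \cdot \frac{1}{1652} = \frac{2489}{826}$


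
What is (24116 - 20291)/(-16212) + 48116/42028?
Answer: 7372613/8111404 ≈ 0.90892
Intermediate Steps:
(24116 - 20291)/(-16212) + 48116/42028 = 3825*(-1/16212) + 48116*(1/42028) = -1275/5404 + 12029/10507 = 7372613/8111404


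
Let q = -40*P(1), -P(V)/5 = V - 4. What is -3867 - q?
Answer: -3267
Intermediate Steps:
P(V) = 20 - 5*V (P(V) = -5*(V - 4) = -5*(-4 + V) = 20 - 5*V)
q = -600 (q = -40*(20 - 5*1) = -40*(20 - 5) = -40*15 = -600)
-3867 - q = -3867 - 1*(-600) = -3867 + 600 = -3267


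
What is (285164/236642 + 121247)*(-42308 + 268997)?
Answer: 3252127742304741/118321 ≈ 2.7486e+10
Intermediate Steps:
(285164/236642 + 121247)*(-42308 + 268997) = (285164*(1/236642) + 121247)*226689 = (142582/118321 + 121247)*226689 = (14346208869/118321)*226689 = 3252127742304741/118321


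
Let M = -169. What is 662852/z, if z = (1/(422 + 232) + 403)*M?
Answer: -433505208/44542147 ≈ -9.7325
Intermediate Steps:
z = -44542147/654 (z = (1/(422 + 232) + 403)*(-169) = (1/654 + 403)*(-169) = (263563/654)*(-169) = -44542147/654 ≈ -68107.)
662852/z = 662852/(-44542147/654) = 662852*(-654/44542147) = -433505208/44542147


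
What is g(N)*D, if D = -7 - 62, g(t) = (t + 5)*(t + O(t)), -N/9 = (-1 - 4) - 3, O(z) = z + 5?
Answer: -791637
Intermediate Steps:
O(z) = 5 + z
N = 72 (N = -9*((-1 - 4) - 3) = -9*(-5 - 3) = -9*(-8) = 72)
g(t) = (5 + t)*(5 + 2*t) (g(t) = (t + 5)*(t + (5 + t)) = (5 + t)*(5 + 2*t))
D = -69
g(N)*D = (25 + 2*72² + 15*72)*(-69) = (25 + 2*5184 + 1080)*(-69) = (25 + 10368 + 1080)*(-69) = 11473*(-69) = -791637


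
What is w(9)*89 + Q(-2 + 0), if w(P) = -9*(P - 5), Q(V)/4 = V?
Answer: -3212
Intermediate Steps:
Q(V) = 4*V
w(P) = 45 - 9*P (w(P) = -9*(-5 + P) = 45 - 9*P)
w(9)*89 + Q(-2 + 0) = (45 - 9*9)*89 + 4*(-2 + 0) = (45 - 81)*89 + 4*(-2) = -36*89 - 8 = -3204 - 8 = -3212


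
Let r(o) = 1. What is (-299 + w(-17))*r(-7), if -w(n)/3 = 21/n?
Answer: -5020/17 ≈ -295.29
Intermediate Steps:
w(n) = -63/n
(-299 + w(-17))*r(-7) = (-299 - 63/(-17))*1 = (-299 - 63*(-1/17))*1 = (-299 + 63/17)*1 = -5020/17*1 = -5020/17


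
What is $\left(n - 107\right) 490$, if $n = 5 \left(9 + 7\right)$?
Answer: $-13230$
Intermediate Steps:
$n = 80$ ($n = 5 \cdot 16 = 80$)
$\left(n - 107\right) 490 = \left(80 - 107\right) 490 = \left(-27\right) 490 = -13230$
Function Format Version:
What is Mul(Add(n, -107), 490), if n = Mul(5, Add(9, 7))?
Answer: -13230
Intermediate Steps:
n = 80 (n = Mul(5, 16) = 80)
Mul(Add(n, -107), 490) = Mul(Add(80, -107), 490) = Mul(-27, 490) = -13230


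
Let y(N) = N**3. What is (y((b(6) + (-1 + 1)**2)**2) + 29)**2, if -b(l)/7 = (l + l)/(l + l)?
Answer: 13848111684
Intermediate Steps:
b(l) = -7 (b(l) = -7*(l + l)/(l + l) = -7*2*l/(2*l) = -7*2*l*1/(2*l) = -7*1 = -7)
(y((b(6) + (-1 + 1)**2)**2) + 29)**2 = (((-7 + (-1 + 1)**2)**2)**3 + 29)**2 = (((-7 + 0**2)**2)**3 + 29)**2 = (((-7 + 0)**2)**3 + 29)**2 = (((-7)**2)**3 + 29)**2 = (49**3 + 29)**2 = (117649 + 29)**2 = 117678**2 = 13848111684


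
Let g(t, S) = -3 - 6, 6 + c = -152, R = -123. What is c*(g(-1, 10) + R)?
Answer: 20856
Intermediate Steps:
c = -158 (c = -6 - 152 = -158)
g(t, S) = -9
c*(g(-1, 10) + R) = -158*(-9 - 123) = -158*(-132) = 20856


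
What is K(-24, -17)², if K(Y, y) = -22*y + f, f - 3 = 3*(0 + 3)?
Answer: 148996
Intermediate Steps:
f = 12 (f = 3 + 3*(0 + 3) = 3 + 3*3 = 3 + 9 = 12)
K(Y, y) = 12 - 22*y (K(Y, y) = -22*y + 12 = 12 - 22*y)
K(-24, -17)² = (12 - 22*(-17))² = (12 + 374)² = 386² = 148996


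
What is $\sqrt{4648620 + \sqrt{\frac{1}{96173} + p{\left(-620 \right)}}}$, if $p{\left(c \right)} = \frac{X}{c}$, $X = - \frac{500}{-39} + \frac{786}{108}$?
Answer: $\frac{\sqrt{6284677189325844747438000 + 581365785 i \sqrt{175245560825745410}}}{1162731570} \approx 2156.1 + 4.1747 \cdot 10^{-5} i$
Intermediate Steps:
$X = \frac{4703}{234}$ ($X = \left(-500\right) \left(- \frac{1}{39}\right) + 786 \cdot \frac{1}{108} = \frac{500}{39} + \frac{131}{18} = \frac{4703}{234} \approx 20.098$)
$p{\left(c \right)} = \frac{4703}{234 c}$
$\sqrt{4648620 + \sqrt{\frac{1}{96173} + p{\left(-620 \right)}}} = \sqrt{4648620 + \sqrt{\frac{1}{96173} + \frac{4703}{234 \left(-620\right)}}} = \sqrt{4648620 + \sqrt{\frac{1}{96173} + \frac{4703}{234} \left(- \frac{1}{620}\right)}} = \sqrt{4648620 + \sqrt{\frac{1}{96173} - \frac{4703}{145080}}} = \sqrt{4648620 + \sqrt{- \frac{452156539}{13952778840}}} = \sqrt{4648620 + \frac{i \sqrt{175245560825745410}}{2325463140}}$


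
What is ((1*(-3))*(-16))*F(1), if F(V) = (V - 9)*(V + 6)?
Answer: -2688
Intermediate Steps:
F(V) = (-9 + V)*(6 + V)
((1*(-3))*(-16))*F(1) = ((1*(-3))*(-16))*(-54 + 1² - 3*1) = (-3*(-16))*(-54 + 1 - 3) = 48*(-56) = -2688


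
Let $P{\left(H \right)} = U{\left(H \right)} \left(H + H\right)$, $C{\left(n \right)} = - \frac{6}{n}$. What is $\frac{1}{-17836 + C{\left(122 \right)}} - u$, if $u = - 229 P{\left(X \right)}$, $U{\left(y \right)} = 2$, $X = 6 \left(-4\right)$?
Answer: $- \frac{23918570077}{1087999} \approx -21984.0$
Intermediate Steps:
$X = -24$
$P{\left(H \right)} = 4 H$ ($P{\left(H \right)} = 2 \left(H + H\right) = 2 \cdot 2 H = 4 H$)
$u = 21984$ ($u = - 229 \cdot 4 \left(-24\right) = \left(-229\right) \left(-96\right) = 21984$)
$\frac{1}{-17836 + C{\left(122 \right)}} - u = \frac{1}{-17836 - \frac{6}{122}} - 21984 = \frac{1}{-17836 - \frac{3}{61}} - 21984 = \frac{1}{- \frac{1087999}{61}} - 21984 = - \frac{61}{1087999} - 21984 = - \frac{23918570077}{1087999}$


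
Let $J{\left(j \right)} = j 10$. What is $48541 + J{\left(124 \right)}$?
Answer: $49781$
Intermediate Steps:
$J{\left(j \right)} = 10 j$
$48541 + J{\left(124 \right)} = 48541 + 10 \cdot 124 = 48541 + 1240 = 49781$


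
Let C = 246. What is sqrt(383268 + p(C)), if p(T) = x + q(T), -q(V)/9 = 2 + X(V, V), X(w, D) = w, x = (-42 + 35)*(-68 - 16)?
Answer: 2*sqrt(95406) ≈ 617.76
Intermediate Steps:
x = 588 (x = -7*(-84) = 588)
q(V) = -18 - 9*V (q(V) = -9*(2 + V) = -18 - 9*V)
p(T) = 570 - 9*T (p(T) = 588 + (-18 - 9*T) = 570 - 9*T)
sqrt(383268 + p(C)) = sqrt(383268 + (570 - 9*246)) = sqrt(383268 + (570 - 2214)) = sqrt(383268 - 1644) = sqrt(381624) = 2*sqrt(95406)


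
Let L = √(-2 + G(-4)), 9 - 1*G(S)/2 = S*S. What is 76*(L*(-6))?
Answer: -1824*I ≈ -1824.0*I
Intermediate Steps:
G(S) = 18 - 2*S² (G(S) = 18 - 2*S*S = 18 - 2*S²)
L = 4*I (L = √(-2 + (18 - 2*(-4)²)) = √(-2 + (18 - 2*16)) = √(-2 + (18 - 32)) = √(-2 - 14) = √(-16) = 4*I ≈ 4.0*I)
76*(L*(-6)) = 76*((4*I)*(-6)) = 76*(-24*I) = -1824*I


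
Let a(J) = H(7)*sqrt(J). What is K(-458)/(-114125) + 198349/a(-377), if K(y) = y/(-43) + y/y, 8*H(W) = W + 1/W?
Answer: -501/4907375 - 5553772*I*sqrt(377)/9425 ≈ -0.00010209 - 11441.0*I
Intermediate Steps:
H(W) = W/8 + 1/(8*W) (H(W) = (W + 1/W)/8 = W/8 + 1/(8*W))
K(y) = 1 - y/43 (K(y) = y*(-1/43) + 1 = -y/43 + 1 = 1 - y/43)
a(J) = 25*sqrt(J)/28 (a(J) = ((1/8)*(1 + 7**2)/7)*sqrt(J) = ((1/8)*(1/7)*(1 + 49))*sqrt(J) = ((1/8)*(1/7)*50)*sqrt(J) = 25*sqrt(J)/28)
K(-458)/(-114125) + 198349/a(-377) = (1 - 1/43*(-458))/(-114125) + 198349/((25*sqrt(-377)/28)) = (1 + 458/43)*(-1/114125) + 198349/((25*(I*sqrt(377))/28)) = (501/43)*(-1/114125) + 198349/((25*I*sqrt(377)/28)) = -501/4907375 + 198349*(-28*I*sqrt(377)/9425) = -501/4907375 - 5553772*I*sqrt(377)/9425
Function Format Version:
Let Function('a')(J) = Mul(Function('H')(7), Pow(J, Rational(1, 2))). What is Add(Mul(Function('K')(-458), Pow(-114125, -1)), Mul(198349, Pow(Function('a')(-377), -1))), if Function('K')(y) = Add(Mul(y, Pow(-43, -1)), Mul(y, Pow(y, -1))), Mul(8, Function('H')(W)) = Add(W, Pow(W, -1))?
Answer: Add(Rational(-501, 4907375), Mul(Rational(-5553772, 9425), I, Pow(377, Rational(1, 2)))) ≈ Add(-0.00010209, Mul(-11441., I))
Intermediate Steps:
Function('H')(W) = Add(Mul(Rational(1, 8), W), Mul(Rational(1, 8), Pow(W, -1))) (Function('H')(W) = Mul(Rational(1, 8), Add(W, Pow(W, -1))) = Add(Mul(Rational(1, 8), W), Mul(Rational(1, 8), Pow(W, -1))))
Function('K')(y) = Add(1, Mul(Rational(-1, 43), y)) (Function('K')(y) = Add(Mul(y, Rational(-1, 43)), 1) = Add(Mul(Rational(-1, 43), y), 1) = Add(1, Mul(Rational(-1, 43), y)))
Function('a')(J) = Mul(Rational(25, 28), Pow(J, Rational(1, 2))) (Function('a')(J) = Mul(Mul(Rational(1, 8), Pow(7, -1), Add(1, Pow(7, 2))), Pow(J, Rational(1, 2))) = Mul(Mul(Rational(1, 8), Rational(1, 7), Add(1, 49)), Pow(J, Rational(1, 2))) = Mul(Mul(Rational(1, 8), Rational(1, 7), 50), Pow(J, Rational(1, 2))) = Mul(Rational(25, 28), Pow(J, Rational(1, 2))))
Add(Mul(Function('K')(-458), Pow(-114125, -1)), Mul(198349, Pow(Function('a')(-377), -1))) = Add(Mul(Add(1, Mul(Rational(-1, 43), -458)), Pow(-114125, -1)), Mul(198349, Pow(Mul(Rational(25, 28), Pow(-377, Rational(1, 2))), -1))) = Add(Mul(Add(1, Rational(458, 43)), Rational(-1, 114125)), Mul(198349, Pow(Mul(Rational(25, 28), Mul(I, Pow(377, Rational(1, 2)))), -1))) = Add(Mul(Rational(501, 43), Rational(-1, 114125)), Mul(198349, Pow(Mul(Rational(25, 28), I, Pow(377, Rational(1, 2))), -1))) = Add(Rational(-501, 4907375), Mul(198349, Mul(Rational(-28, 9425), I, Pow(377, Rational(1, 2))))) = Add(Rational(-501, 4907375), Mul(Rational(-5553772, 9425), I, Pow(377, Rational(1, 2))))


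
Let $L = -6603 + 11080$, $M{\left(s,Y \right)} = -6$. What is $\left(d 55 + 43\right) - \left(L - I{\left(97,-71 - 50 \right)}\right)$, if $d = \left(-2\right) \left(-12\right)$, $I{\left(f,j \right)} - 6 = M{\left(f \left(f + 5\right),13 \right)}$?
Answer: $-3114$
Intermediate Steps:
$L = 4477$
$I{\left(f,j \right)} = 0$ ($I{\left(f,j \right)} = 6 - 6 = 0$)
$d = 24$
$\left(d 55 + 43\right) - \left(L - I{\left(97,-71 - 50 \right)}\right) = \left(24 \cdot 55 + 43\right) + \left(0 - 4477\right) = \left(1320 + 43\right) + \left(0 - 4477\right) = 1363 - 4477 = -3114$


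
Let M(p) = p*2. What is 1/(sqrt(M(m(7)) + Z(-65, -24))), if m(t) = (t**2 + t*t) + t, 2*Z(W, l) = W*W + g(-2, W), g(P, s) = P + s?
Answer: sqrt(2289)/2289 ≈ 0.020901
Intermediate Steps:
Z(W, l) = -1 + W/2 + W**2/2 (Z(W, l) = (W*W + (-2 + W))/2 = (W**2 + (-2 + W))/2 = (-2 + W + W**2)/2 = -1 + W/2 + W**2/2)
m(t) = t + 2*t**2 (m(t) = (t**2 + t**2) + t = 2*t**2 + t = t + 2*t**2)
M(p) = 2*p
1/(sqrt(M(m(7)) + Z(-65, -24))) = 1/(sqrt(2*(7*(1 + 2*7)) + (-1 + (1/2)*(-65) + (1/2)*(-65)**2))) = 1/(sqrt(2*(7*(1 + 14)) + (-1 - 65/2 + (1/2)*4225))) = 1/(sqrt(2*(7*15) + (-1 - 65/2 + 4225/2))) = 1/(sqrt(2*105 + 2079)) = 1/(sqrt(210 + 2079)) = 1/(sqrt(2289)) = sqrt(2289)/2289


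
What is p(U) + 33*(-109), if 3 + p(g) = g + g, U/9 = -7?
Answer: -3726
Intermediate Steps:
U = -63 (U = 9*(-7) = -63)
p(g) = -3 + 2*g (p(g) = -3 + (g + g) = -3 + 2*g)
p(U) + 33*(-109) = (-3 + 2*(-63)) + 33*(-109) = (-3 - 126) - 3597 = -129 - 3597 = -3726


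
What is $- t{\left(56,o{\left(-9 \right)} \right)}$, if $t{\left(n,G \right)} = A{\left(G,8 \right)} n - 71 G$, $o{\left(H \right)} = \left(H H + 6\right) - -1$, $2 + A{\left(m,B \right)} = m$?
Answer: $1432$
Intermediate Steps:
$A{\left(m,B \right)} = -2 + m$
$o{\left(H \right)} = 7 + H^{2}$ ($o{\left(H \right)} = \left(H^{2} + 6\right) + 1 = \left(6 + H^{2}\right) + 1 = 7 + H^{2}$)
$t{\left(n,G \right)} = - 71 G + n \left(-2 + G\right)$ ($t{\left(n,G \right)} = \left(-2 + G\right) n - 71 G = n \left(-2 + G\right) - 71 G = - 71 G + n \left(-2 + G\right)$)
$- t{\left(56,o{\left(-9 \right)} \right)} = - (- 71 \left(7 + \left(-9\right)^{2}\right) + 56 \left(-2 + \left(7 + \left(-9\right)^{2}\right)\right)) = - (- 71 \left(7 + 81\right) + 56 \left(-2 + \left(7 + 81\right)\right)) = - (\left(-71\right) 88 + 56 \left(-2 + 88\right)) = - (-6248 + 56 \cdot 86) = - (-6248 + 4816) = \left(-1\right) \left(-1432\right) = 1432$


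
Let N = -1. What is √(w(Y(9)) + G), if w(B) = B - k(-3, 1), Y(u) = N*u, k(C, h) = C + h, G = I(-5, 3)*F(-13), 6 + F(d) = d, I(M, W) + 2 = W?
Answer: I*√26 ≈ 5.099*I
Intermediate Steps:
I(M, W) = -2 + W
F(d) = -6 + d
G = -19 (G = (-2 + 3)*(-6 - 13) = 1*(-19) = -19)
Y(u) = -u
w(B) = 2 + B (w(B) = B - (-3 + 1) = B - 1*(-2) = B + 2 = 2 + B)
√(w(Y(9)) + G) = √((2 - 1*9) - 19) = √((2 - 9) - 19) = √(-7 - 19) = √(-26) = I*√26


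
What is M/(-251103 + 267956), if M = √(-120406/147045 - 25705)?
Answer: I*√555817179302895/2478149385 ≈ 0.0095135*I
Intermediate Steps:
M = I*√555817179302895/147045 (M = √(-120406*1/147045 - 25705) = √(-120406/147045 - 25705) = √(-3779912131/147045) = I*√555817179302895/147045 ≈ 160.33*I)
M/(-251103 + 267956) = (I*√555817179302895/147045)/(-251103 + 267956) = (I*√555817179302895/147045)/16853 = (I*√555817179302895/147045)*(1/16853) = I*√555817179302895/2478149385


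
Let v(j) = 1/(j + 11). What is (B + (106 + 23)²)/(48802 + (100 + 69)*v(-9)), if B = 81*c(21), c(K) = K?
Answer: 12228/32591 ≈ 0.37520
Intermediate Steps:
B = 1701 (B = 81*21 = 1701)
v(j) = 1/(11 + j)
(B + (106 + 23)²)/(48802 + (100 + 69)*v(-9)) = (1701 + (106 + 23)²)/(48802 + (100 + 69)/(11 - 9)) = (1701 + 129²)/(48802 + 169/2) = (1701 + 16641)/(48802 + 169*(½)) = 18342/(48802 + 169/2) = 18342/(97773/2) = 18342*(2/97773) = 12228/32591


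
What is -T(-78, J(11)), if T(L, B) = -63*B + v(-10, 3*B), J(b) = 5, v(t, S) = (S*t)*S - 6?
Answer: 2571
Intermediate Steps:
v(t, S) = -6 + t*S**2 (v(t, S) = t*S**2 - 6 = -6 + t*S**2)
T(L, B) = -6 - 90*B**2 - 63*B (T(L, B) = -63*B + (-6 - 10*9*B**2) = -63*B + (-6 - 90*B**2) = -6 - 90*B**2 - 63*B)
-T(-78, J(11)) = -(-6 - 90*5**2 - 63*5) = -(-6 - 90*25 - 315) = -(-6 - 2250 - 315) = -1*(-2571) = 2571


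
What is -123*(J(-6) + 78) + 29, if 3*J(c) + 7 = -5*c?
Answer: -10508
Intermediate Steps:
J(c) = -7/3 - 5*c/3 (J(c) = -7/3 + (-5*c)/3 = -7/3 - 5*c/3)
-123*(J(-6) + 78) + 29 = -123*((-7/3 - 5/3*(-6)) + 78) + 29 = -123*((-7/3 + 10) + 78) + 29 = -123*(23/3 + 78) + 29 = -123*257/3 + 29 = -10537 + 29 = -10508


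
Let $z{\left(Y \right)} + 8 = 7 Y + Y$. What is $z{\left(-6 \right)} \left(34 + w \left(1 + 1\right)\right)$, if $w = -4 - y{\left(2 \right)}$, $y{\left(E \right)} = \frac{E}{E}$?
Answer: $-1344$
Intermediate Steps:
$y{\left(E \right)} = 1$
$z{\left(Y \right)} = -8 + 8 Y$ ($z{\left(Y \right)} = -8 + \left(7 Y + Y\right) = -8 + 8 Y$)
$w = -5$ ($w = -4 - 1 = -5$)
$z{\left(-6 \right)} \left(34 + w \left(1 + 1\right)\right) = \left(-8 + 8 \left(-6\right)\right) \left(34 - 5 \left(1 + 1\right)\right) = \left(-8 - 48\right) \left(34 - 10\right) = - 56 \left(34 - 10\right) = \left(-56\right) 24 = -1344$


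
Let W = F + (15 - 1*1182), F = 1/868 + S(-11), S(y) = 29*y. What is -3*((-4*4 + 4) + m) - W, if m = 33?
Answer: 1235163/868 ≈ 1423.0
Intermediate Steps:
F = -276891/868 (F = 1/868 + 29*(-11) = 1/868 - 319 = -276891/868 ≈ -319.00)
W = -1289847/868 (W = -276891/868 + (15 - 1*1182) = -276891/868 + (15 - 1182) = -276891/868 - 1167 = -1289847/868 ≈ -1486.0)
-3*((-4*4 + 4) + m) - W = -3*((-4*4 + 4) + 33) - 1*(-1289847/868) = -3*((-16 + 4) + 33) + 1289847/868 = -3*(-12 + 33) + 1289847/868 = -3*21 + 1289847/868 = -63 + 1289847/868 = 1235163/868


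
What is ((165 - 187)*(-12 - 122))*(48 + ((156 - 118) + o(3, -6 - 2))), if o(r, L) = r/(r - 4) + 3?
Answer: 253528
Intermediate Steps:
o(r, L) = 3 + r/(-4 + r) (o(r, L) = r/(-4 + r) + 3 = 3 + r/(-4 + r))
((165 - 187)*(-12 - 122))*(48 + ((156 - 118) + o(3, -6 - 2))) = ((165 - 187)*(-12 - 122))*(48 + ((156 - 118) + 4*(-3 + 3)/(-4 + 3))) = (-22*(-134))*(48 + (38 + 4*0/(-1))) = 2948*(48 + (38 + 4*(-1)*0)) = 2948*(48 + (38 + 0)) = 2948*(48 + 38) = 2948*86 = 253528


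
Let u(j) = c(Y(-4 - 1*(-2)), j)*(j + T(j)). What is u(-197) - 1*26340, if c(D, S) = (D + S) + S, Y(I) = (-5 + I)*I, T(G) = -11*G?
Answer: -774940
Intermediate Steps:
Y(I) = I*(-5 + I)
c(D, S) = D + 2*S
u(j) = -10*j*(14 + 2*j) (u(j) = ((-4 - 1*(-2))*(-5 + (-4 - 1*(-2))) + 2*j)*(j - 11*j) = ((-4 + 2)*(-5 + (-4 + 2)) + 2*j)*(-10*j) = (-2*(-5 - 2) + 2*j)*(-10*j) = (-2*(-7) + 2*j)*(-10*j) = (14 + 2*j)*(-10*j) = -10*j*(14 + 2*j))
u(-197) - 1*26340 = -20*(-197)*(7 - 197) - 1*26340 = -20*(-197)*(-190) - 26340 = -748600 - 26340 = -774940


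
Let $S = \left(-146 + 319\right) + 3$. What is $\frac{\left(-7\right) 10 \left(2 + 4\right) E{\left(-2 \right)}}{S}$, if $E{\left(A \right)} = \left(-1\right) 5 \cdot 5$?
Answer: $\frac{2625}{44} \approx 59.659$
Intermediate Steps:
$E{\left(A \right)} = -25$ ($E{\left(A \right)} = \left(-5\right) 5 = -25$)
$S = 176$ ($S = 173 + 3 = 176$)
$\frac{\left(-7\right) 10 \left(2 + 4\right) E{\left(-2 \right)}}{S} = \frac{\left(-7\right) 10 \left(2 + 4\right) \left(-25\right)}{176} = - 70 \cdot 6 \left(-25\right) \frac{1}{176} = \left(-70\right) \left(-150\right) \frac{1}{176} = 10500 \cdot \frac{1}{176} = \frac{2625}{44}$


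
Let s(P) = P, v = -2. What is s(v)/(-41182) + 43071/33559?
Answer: 886908520/691013369 ≈ 1.2835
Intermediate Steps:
s(v)/(-41182) + 43071/33559 = -2/(-41182) + 43071/33559 = -2*(-1/41182) + 43071*(1/33559) = 1/20591 + 43071/33559 = 886908520/691013369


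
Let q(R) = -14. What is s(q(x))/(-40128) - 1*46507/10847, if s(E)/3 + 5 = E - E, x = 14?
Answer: -622023397/145089472 ≈ -4.2872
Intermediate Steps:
s(E) = -15 (s(E) = -15 + 3*(E - E) = -15 + 3*0 = -15 + 0 = -15)
s(q(x))/(-40128) - 1*46507/10847 = -15/(-40128) - 1*46507/10847 = -15*(-1/40128) - 46507*1/10847 = 5/13376 - 46507/10847 = -622023397/145089472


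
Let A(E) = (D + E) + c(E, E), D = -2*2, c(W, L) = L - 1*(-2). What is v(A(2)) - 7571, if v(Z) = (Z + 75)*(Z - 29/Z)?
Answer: -17067/2 ≈ -8533.5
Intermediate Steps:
c(W, L) = 2 + L (c(W, L) = L + 2 = 2 + L)
D = -4
A(E) = -2 + 2*E (A(E) = (-4 + E) + (2 + E) = -2 + 2*E)
v(Z) = (75 + Z)*(Z - 29/Z)
v(A(2)) - 7571 = (-29 + (-2 + 2*2)**2 - 2175/(-2 + 2*2) + 75*(-2 + 2*2)) - 7571 = (-29 + (-2 + 4)**2 - 2175/(-2 + 4) + 75*(-2 + 4)) - 7571 = (-29 + 2**2 - 2175/2 + 75*2) - 7571 = (-29 + 4 - 2175*1/2 + 150) - 7571 = (-29 + 4 - 2175/2 + 150) - 7571 = -1925/2 - 7571 = -17067/2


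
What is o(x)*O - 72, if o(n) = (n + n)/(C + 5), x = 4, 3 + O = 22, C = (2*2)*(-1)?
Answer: 80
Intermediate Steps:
C = -4 (C = 4*(-1) = -4)
O = 19 (O = -3 + 22 = 19)
o(n) = 2*n (o(n) = (n + n)/(-4 + 5) = (2*n)/1 = (2*n)*1 = 2*n)
o(x)*O - 72 = (2*4)*19 - 72 = 8*19 - 72 = 152 - 72 = 80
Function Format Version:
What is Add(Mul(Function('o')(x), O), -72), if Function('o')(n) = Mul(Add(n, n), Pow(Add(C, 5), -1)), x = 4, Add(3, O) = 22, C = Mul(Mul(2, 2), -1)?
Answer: 80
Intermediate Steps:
C = -4 (C = Mul(4, -1) = -4)
O = 19 (O = Add(-3, 22) = 19)
Function('o')(n) = Mul(2, n) (Function('o')(n) = Mul(Add(n, n), Pow(Add(-4, 5), -1)) = Mul(Mul(2, n), Pow(1, -1)) = Mul(Mul(2, n), 1) = Mul(2, n))
Add(Mul(Function('o')(x), O), -72) = Add(Mul(Mul(2, 4), 19), -72) = Add(Mul(8, 19), -72) = Add(152, -72) = 80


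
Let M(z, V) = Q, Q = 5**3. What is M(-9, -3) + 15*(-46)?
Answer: -565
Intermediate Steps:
Q = 125
M(z, V) = 125
M(-9, -3) + 15*(-46) = 125 + 15*(-46) = 125 - 690 = -565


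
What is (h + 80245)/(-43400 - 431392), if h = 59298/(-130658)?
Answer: -1310573989/7754421642 ≈ -0.16901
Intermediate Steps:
h = -29649/65329 (h = 59298*(-1/130658) = -29649/65329 ≈ -0.45384)
(h + 80245)/(-43400 - 431392) = (-29649/65329 + 80245)/(-43400 - 431392) = (5242295956/65329)/(-474792) = (5242295956/65329)*(-1/474792) = -1310573989/7754421642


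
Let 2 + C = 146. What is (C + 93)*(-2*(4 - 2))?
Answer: -948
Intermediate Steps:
C = 144 (C = -2 + 146 = 144)
(C + 93)*(-2*(4 - 2)) = (144 + 93)*(-2*(4 - 2)) = 237*(-2*2) = 237*(-4) = -948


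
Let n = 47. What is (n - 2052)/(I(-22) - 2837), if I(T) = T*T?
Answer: 2005/2353 ≈ 0.85210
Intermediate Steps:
I(T) = T**2
(n - 2052)/(I(-22) - 2837) = (47 - 2052)/((-22)**2 - 2837) = -2005/(484 - 2837) = -2005/(-2353) = -2005*(-1/2353) = 2005/2353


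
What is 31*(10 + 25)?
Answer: 1085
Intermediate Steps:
31*(10 + 25) = 31*35 = 1085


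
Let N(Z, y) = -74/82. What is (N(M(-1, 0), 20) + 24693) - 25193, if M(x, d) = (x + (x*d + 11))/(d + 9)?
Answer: -20537/41 ≈ -500.90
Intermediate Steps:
M(x, d) = (11 + x + d*x)/(9 + d) (M(x, d) = (x + (d*x + 11))/(9 + d) = (x + (11 + d*x))/(9 + d) = (11 + x + d*x)/(9 + d))
N(Z, y) = -37/41 (N(Z, y) = -74*1/82 = -37/41)
(N(M(-1, 0), 20) + 24693) - 25193 = (-37/41 + 24693) - 25193 = 1012376/41 - 25193 = -20537/41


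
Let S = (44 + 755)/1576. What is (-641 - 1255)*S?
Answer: -189363/197 ≈ -961.23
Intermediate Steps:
S = 799/1576 (S = 799*(1/1576) = 799/1576 ≈ 0.50698)
(-641 - 1255)*S = (-641 - 1255)*(799/1576) = -1896*799/1576 = -189363/197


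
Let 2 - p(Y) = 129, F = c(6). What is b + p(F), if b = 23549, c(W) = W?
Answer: 23422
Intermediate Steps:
F = 6
p(Y) = -127 (p(Y) = 2 - 1*129 = 2 - 129 = -127)
b + p(F) = 23549 - 127 = 23422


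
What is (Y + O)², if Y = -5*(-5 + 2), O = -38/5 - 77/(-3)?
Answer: 246016/225 ≈ 1093.4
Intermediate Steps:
O = 271/15 (O = -38*⅕ - 77*(-⅓) = -38/5 + 77/3 = 271/15 ≈ 18.067)
Y = 15 (Y = -5*(-3) = 15)
(Y + O)² = (15 + 271/15)² = (496/15)² = 246016/225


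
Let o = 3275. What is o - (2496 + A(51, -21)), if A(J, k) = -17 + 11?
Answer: 785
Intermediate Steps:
A(J, k) = -6
o - (2496 + A(51, -21)) = 3275 - (2496 - 6) = 3275 - 1*2490 = 3275 - 2490 = 785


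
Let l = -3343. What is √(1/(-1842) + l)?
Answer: I*√11342680494/1842 ≈ 57.819*I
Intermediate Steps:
√(1/(-1842) + l) = √(1/(-1842) - 3343) = √(-1/1842 - 3343) = √(-6157807/1842) = I*√11342680494/1842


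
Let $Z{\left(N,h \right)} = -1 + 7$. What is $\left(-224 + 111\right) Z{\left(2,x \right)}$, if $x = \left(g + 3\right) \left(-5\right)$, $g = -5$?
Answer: $-678$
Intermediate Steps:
$x = 10$ ($x = \left(-5 + 3\right) \left(-5\right) = \left(-2\right) \left(-5\right) = 10$)
$Z{\left(N,h \right)} = 6$
$\left(-224 + 111\right) Z{\left(2,x \right)} = \left(-224 + 111\right) 6 = \left(-113\right) 6 = -678$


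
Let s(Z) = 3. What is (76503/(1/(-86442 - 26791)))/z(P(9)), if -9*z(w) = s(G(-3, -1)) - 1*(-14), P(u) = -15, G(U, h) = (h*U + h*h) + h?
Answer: 77963977791/17 ≈ 4.5861e+9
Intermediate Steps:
G(U, h) = h + h² + U*h (G(U, h) = (U*h + h²) + h = (h² + U*h) + h = h + h² + U*h)
z(w) = -17/9 (z(w) = -(3 - 1*(-14))/9 = -(3 + 14)/9 = -⅑*17 = -17/9)
(76503/(1/(-86442 - 26791)))/z(P(9)) = (76503/(1/(-86442 - 26791)))/(-17/9) = (76503/(1/(-113233)))*(-9/17) = (76503/(-1/113233))*(-9/17) = (76503*(-113233))*(-9/17) = -8662664199*(-9/17) = 77963977791/17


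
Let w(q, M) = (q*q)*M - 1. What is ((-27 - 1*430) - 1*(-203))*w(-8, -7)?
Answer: 114046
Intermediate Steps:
w(q, M) = -1 + M*q**2 (w(q, M) = q**2*M - 1 = M*q**2 - 1 = -1 + M*q**2)
((-27 - 1*430) - 1*(-203))*w(-8, -7) = ((-27 - 1*430) - 1*(-203))*(-1 - 7*(-8)**2) = ((-27 - 430) + 203)*(-1 - 7*64) = (-457 + 203)*(-1 - 448) = -254*(-449) = 114046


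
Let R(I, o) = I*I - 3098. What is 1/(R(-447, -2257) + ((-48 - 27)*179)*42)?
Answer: -1/367139 ≈ -2.7238e-6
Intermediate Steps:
R(I, o) = -3098 + I**2 (R(I, o) = I**2 - 3098 = -3098 + I**2)
1/(R(-447, -2257) + ((-48 - 27)*179)*42) = 1/((-3098 + (-447)**2) + ((-48 - 27)*179)*42) = 1/((-3098 + 199809) - 75*179*42) = 1/(196711 - 13425*42) = 1/(196711 - 563850) = 1/(-367139) = -1/367139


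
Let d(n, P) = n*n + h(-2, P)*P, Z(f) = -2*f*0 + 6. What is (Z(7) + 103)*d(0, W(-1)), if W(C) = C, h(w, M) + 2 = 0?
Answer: 218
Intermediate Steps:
h(w, M) = -2 (h(w, M) = -2 + 0 = -2)
Z(f) = 6 (Z(f) = -2*0 + 6 = 0 + 6 = 6)
d(n, P) = n**2 - 2*P (d(n, P) = n*n - 2*P = n**2 - 2*P)
(Z(7) + 103)*d(0, W(-1)) = (6 + 103)*(0**2 - 2*(-1)) = 109*(0 + 2) = 109*2 = 218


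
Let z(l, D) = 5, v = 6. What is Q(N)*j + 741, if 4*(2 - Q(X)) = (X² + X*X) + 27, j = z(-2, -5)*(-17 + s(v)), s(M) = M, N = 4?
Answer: 5769/4 ≈ 1442.3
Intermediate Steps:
j = -55 (j = 5*(-17 + 6) = 5*(-11) = -55)
Q(X) = -19/4 - X²/2 (Q(X) = 2 - ((X² + X*X) + 27)/4 = 2 - ((X² + X²) + 27)/4 = 2 - (2*X² + 27)/4 = 2 - (27 + 2*X²)/4 = 2 + (-27/4 - X²/2) = -19/4 - X²/2)
Q(N)*j + 741 = (-19/4 - ½*4²)*(-55) + 741 = (-19/4 - ½*16)*(-55) + 741 = (-19/4 - 8)*(-55) + 741 = -51/4*(-55) + 741 = 2805/4 + 741 = 5769/4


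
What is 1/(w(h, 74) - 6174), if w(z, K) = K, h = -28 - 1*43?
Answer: -1/6100 ≈ -0.00016393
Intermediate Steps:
h = -71 (h = -28 - 43 = -71)
1/(w(h, 74) - 6174) = 1/(74 - 6174) = 1/(-6100) = -1/6100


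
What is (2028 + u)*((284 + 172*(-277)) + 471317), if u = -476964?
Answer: -201352441752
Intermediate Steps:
(2028 + u)*((284 + 172*(-277)) + 471317) = (2028 - 476964)*((284 + 172*(-277)) + 471317) = -474936*((284 - 47644) + 471317) = -474936*(-47360 + 471317) = -474936*423957 = -201352441752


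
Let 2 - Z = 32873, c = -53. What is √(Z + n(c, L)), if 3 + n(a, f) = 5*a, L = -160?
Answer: I*√33139 ≈ 182.04*I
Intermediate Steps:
n(a, f) = -3 + 5*a
Z = -32871 (Z = 2 - 1*32873 = 2 - 32873 = -32871)
√(Z + n(c, L)) = √(-32871 + (-3 + 5*(-53))) = √(-32871 + (-3 - 265)) = √(-32871 - 268) = √(-33139) = I*√33139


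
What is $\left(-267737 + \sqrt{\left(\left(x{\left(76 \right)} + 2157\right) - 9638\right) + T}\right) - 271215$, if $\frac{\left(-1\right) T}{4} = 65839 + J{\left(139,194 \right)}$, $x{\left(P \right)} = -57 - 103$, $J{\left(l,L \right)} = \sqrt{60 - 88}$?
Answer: $-538952 + \sqrt{-270997 - 8 i \sqrt{7}} \approx -5.3895 \cdot 10^{5} - 520.57 i$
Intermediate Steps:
$J{\left(l,L \right)} = 2 i \sqrt{7}$ ($J{\left(l,L \right)} = \sqrt{-28} = 2 i \sqrt{7}$)
$x{\left(P \right)} = -160$
$T = -263356 - 8 i \sqrt{7}$ ($T = - 4 \left(65839 + 2 i \sqrt{7}\right) = -263356 - 8 i \sqrt{7} \approx -2.6336 \cdot 10^{5} - 21.166 i$)
$\left(-267737 + \sqrt{\left(\left(x{\left(76 \right)} + 2157\right) - 9638\right) + T}\right) - 271215 = \left(-267737 + \sqrt{\left(\left(-160 + 2157\right) - 9638\right) - \left(263356 + 8 i \sqrt{7}\right)}\right) - 271215 = \left(-267737 + \sqrt{\left(1997 - 9638\right) - \left(263356 + 8 i \sqrt{7}\right)}\right) - 271215 = \left(-267737 + \sqrt{-7641 - \left(263356 + 8 i \sqrt{7}\right)}\right) - 271215 = \left(-267737 + \sqrt{-270997 - 8 i \sqrt{7}}\right) - 271215 = -538952 + \sqrt{-270997 - 8 i \sqrt{7}}$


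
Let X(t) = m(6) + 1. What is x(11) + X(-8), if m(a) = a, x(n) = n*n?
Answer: 128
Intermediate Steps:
x(n) = n²
X(t) = 7 (X(t) = 6 + 1 = 7)
x(11) + X(-8) = 11² + 7 = 121 + 7 = 128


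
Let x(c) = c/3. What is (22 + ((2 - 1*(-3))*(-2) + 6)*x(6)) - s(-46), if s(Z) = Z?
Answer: 60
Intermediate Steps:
x(c) = c/3 (x(c) = c*(1/3) = c/3)
(22 + ((2 - 1*(-3))*(-2) + 6)*x(6)) - s(-46) = (22 + ((2 - 1*(-3))*(-2) + 6)*((1/3)*6)) - 1*(-46) = (22 + ((2 + 3)*(-2) + 6)*2) + 46 = (22 + (5*(-2) + 6)*2) + 46 = (22 + (-10 + 6)*2) + 46 = (22 - 4*2) + 46 = (22 - 8) + 46 = 14 + 46 = 60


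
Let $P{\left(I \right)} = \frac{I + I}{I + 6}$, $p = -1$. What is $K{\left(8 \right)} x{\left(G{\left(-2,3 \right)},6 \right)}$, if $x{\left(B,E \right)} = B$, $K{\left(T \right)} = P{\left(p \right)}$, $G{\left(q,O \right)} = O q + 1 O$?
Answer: $\frac{6}{5} \approx 1.2$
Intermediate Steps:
$G{\left(q,O \right)} = O + O q$ ($G{\left(q,O \right)} = O q + O = O + O q$)
$P{\left(I \right)} = \frac{2 I}{6 + I}$
$K{\left(T \right)} = - \frac{2}{5}$ ($K{\left(T \right)} = 2 \left(-1\right) \frac{1}{6 - 1} = 2 \left(-1\right) \frac{1}{5} = - \frac{2}{5}$)
$K{\left(8 \right)} x{\left(G{\left(-2,3 \right)},6 \right)} = - \frac{2 \cdot 3 \left(1 - 2\right)}{5} = - \frac{2 \cdot 3 \left(-1\right)}{5} = \left(- \frac{2}{5}\right) \left(-3\right) = \frac{6}{5}$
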